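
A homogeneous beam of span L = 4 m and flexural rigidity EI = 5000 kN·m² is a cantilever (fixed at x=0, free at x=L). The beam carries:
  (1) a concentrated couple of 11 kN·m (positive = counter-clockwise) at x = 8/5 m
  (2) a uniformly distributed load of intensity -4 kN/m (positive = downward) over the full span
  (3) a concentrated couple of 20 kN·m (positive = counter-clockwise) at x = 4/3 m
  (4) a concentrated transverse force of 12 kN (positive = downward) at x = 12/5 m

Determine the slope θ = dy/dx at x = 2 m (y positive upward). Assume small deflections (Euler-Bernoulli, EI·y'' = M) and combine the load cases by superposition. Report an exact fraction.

θ(2) = 6/625 rad

Load 1 — applied couple M₀=11 kN·m at a=8/5 m (b=L-a=12/5):
  θ_1 = M₀a/EI  [x>a] = 11·(8/5)/5000 = 11/3125 rad
Load 2 — uniform load w=-4 kN/m over full span:
  θ_2 = -wx(x²-3Lx+3L²)/(6EI) = -(-4)·2·(2²-3·4·2+3·4²)/(6·5000) = 14/1875 rad
Load 3 — applied couple M₀=20 kN·m at a=4/3 m (b=L-a=8/3):
  θ_3 = M₀a/EI  [x>a] = 20·(4/3)/5000 = 2/375 rad
Load 4 — point force P=12 kN at a=12/5 m (b=L-a=8/5):
  θ_4 = -Px(2a-x)/(2EI)  [x≤a] = -12·2·(2·(12/5)-2)/(2·5000) = -21/3125 rad
Superposition: θ = Σ θ_i = 6/625 rad ≈ 0.009600 rad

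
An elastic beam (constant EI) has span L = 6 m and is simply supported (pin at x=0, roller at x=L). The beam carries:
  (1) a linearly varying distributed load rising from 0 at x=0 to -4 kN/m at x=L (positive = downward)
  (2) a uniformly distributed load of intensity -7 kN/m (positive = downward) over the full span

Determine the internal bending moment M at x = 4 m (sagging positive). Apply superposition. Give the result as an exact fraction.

Load 1 — triangular load w₀=-4 kN/m (0→w₀ over full span):
  M_1 = w₀Lx/6 - w₀x³/(6L) = (-4)·6·4/6 - (-4)·4³/(6·6) = -80/9 kN·m
Load 2 — uniform load w=-7 kN/m over full span:
  M_2 = wx(L-x)/2 = (-7)·4·(6-4)/2 = -28 kN·m
Superposition: M = Σ M_i = -332/9 kN·m ≈ -36.888889 kN·m

M(4) = -332/9 kN·m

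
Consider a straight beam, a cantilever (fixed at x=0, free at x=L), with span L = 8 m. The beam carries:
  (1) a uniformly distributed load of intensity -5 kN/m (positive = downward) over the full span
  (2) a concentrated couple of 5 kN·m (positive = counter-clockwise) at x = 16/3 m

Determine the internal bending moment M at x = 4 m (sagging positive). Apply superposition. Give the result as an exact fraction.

M(4) = 45 kN·m

Load 1 — uniform load w=-5 kN/m over full span:
  M_1 = -w(L-x)²/2 = -(-5)·(8-4)²/2 = 40 kN·m
Load 2 — applied couple M₀=5 kN·m at a=16/3 m (b=L-a=8/3):
  M_2 = M₀  [x≤a] = 5 = 5 kN·m
Superposition: M = Σ M_i = 45 kN·m ≈ 45.000000 kN·m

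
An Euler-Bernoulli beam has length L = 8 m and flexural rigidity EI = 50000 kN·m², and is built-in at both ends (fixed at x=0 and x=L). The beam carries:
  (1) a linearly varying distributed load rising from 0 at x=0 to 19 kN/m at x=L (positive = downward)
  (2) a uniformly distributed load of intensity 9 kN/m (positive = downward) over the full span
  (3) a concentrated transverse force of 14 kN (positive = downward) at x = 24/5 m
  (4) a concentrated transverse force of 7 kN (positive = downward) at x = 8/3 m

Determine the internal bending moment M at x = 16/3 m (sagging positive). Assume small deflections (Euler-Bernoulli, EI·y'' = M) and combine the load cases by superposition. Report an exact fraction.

Load 1 — triangular load w₀=19 kN/m (0→w₀ over full span):
  M_1 = 3w₀Lx/20 - w₀L²/30 - w₀x³/(6L) = 3·19·8·(16/3)/20 - 19·8²/30 - 19·(16/3)³/(6·8) = 8512/405 kN·m
Load 2 — uniform load w=9 kN/m over full span:
  M_2 = wLx/2 - wL²/12 - wx²/2 = 9·8·(16/3)/2 - 9·8²/12 - 9·(16/3)²/2 = 16 kN·m
Load 3 — point force P=14 kN at a=24/5 m (b=L-a=16/5):
  M_3 = Pa²(a+3b)(L-x)/L³ - Pa²b/L²  [x>a] = 14·(24/5)²·((24/5)+3·(16/5))·(8-(16/3))/8³ - 14·(24/5)²·(16/5)/8² = 1008/125 kN·m
Load 4 — point force P=7 kN at a=8/3 m (b=L-a=16/3):
  M_4 = Pa²(a+3b)(L-x)/L³ - Pa²b/L²  [x>a] = 7·(8/3)²·((8/3)+3·(16/3))·(8-(16/3))/8³ - 7·(8/3)²·(16/3)/8² = 56/81 kN·m
Superposition: M = Σ M_i = 463448/10125 kN·m ≈ 45.772642 kN·m

M(16/3) = 463448/10125 kN·m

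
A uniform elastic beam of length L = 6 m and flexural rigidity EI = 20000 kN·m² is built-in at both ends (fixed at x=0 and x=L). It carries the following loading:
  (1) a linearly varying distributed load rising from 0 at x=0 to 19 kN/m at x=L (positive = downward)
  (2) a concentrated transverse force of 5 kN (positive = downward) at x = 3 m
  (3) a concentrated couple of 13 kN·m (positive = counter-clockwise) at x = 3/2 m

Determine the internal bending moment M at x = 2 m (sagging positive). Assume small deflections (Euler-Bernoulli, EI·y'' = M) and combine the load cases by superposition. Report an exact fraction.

M(2) = 1973/720 kN·m

Load 1 — triangular load w₀=19 kN/m (0→w₀ over full span):
  M_1 = 3w₀Lx/20 - w₀L²/30 - w₀x³/(6L) = 3·19·6·2/20 - 19·6²/30 - 19·2³/(6·6) = 323/45 kN·m
Load 2 — point force P=5 kN at a=3 m (b=L-a=3):
  M_2 = Pb²(3a+b)x/L³ - Pab²/L²  [x≤a] = 5·3²·(3·3+3)·2/6³ - 5·3·3²/6² = 5/4 kN·m
Load 3 — applied couple M₀=13 kN·m at a=3/2 m (b=L-a=9/2):
  M_3 = R_Ax - M_A - M₀  [x>a] with R_A=39/16, M_A=-39/16 = (39/16)·2 - (-39/16) - 13 = -91/16 kN·m
Superposition: M = Σ M_i = 1973/720 kN·m ≈ 2.740278 kN·m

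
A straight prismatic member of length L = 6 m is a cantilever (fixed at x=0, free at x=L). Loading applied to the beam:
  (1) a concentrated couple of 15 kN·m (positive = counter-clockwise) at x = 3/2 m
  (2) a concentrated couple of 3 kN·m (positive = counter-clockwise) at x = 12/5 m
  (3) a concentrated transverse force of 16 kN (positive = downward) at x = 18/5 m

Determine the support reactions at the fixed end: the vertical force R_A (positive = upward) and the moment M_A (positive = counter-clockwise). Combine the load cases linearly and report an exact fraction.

R_A = 16 kN, M_A = 198/5 kN·m

Load 1 — applied couple M₀=15 kN·m at a=3/2 m (b=L-a=9/2):
  R_A = 0 kN
  M_A = -M₀ = -15 kN·m
Load 2 — applied couple M₀=3 kN·m at a=12/5 m (b=L-a=18/5):
  R_A = 0 kN
  M_A = -M₀ = -3 kN·m
Load 3 — point force P=16 kN at a=18/5 m (b=L-a=12/5):
  R_A = P = 16 kN
  M_A = Pa = 16·(18/5) = 288/5 kN·m
Superposition: R_A = 16 kN, M_A = 198/5 kN·m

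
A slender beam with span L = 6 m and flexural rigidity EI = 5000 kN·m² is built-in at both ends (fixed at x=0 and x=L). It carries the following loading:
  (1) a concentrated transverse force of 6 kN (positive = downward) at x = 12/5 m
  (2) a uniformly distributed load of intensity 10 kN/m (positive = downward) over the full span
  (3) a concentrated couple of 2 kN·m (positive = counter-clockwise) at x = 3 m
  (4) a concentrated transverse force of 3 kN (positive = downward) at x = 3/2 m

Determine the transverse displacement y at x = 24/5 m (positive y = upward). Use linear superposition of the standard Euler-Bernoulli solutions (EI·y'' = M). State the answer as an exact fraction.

y(24/5) = -3990141/1250000000 m

Load 1 — point force P=6 kN at a=12/5 m (b=L-a=18/5):
  y_1 = -Pa²(L-x)²(3bL-(3b+a)(L-x))/(6L³EI)  [x>a] = -6·(12/5)²·(6-(24/5))²·(3·(18/5)·6-(3·(18/5)+(12/5))·(6-(24/5)))/(6·6³·5000) = -3672/9765625 m
Load 2 — uniform load w=10 kN/m over full span:
  y_2 = -wx²(L-x)²/(24EI) = -10·(24/5)²·(6-(24/5))²/(24·5000) = -216/78125 m
Load 3 — applied couple M₀=2 kN·m at a=3 m (b=L-a=3):
  y_3 = (R_Ax³/6 - M_Ax²/2 - M₀(x-a)²/2)/EI  [x>a] with R_A=1/2, M_A=1/2 = ((1/2)·(24/5)³/6 - (1/2)·(24/5)²/2 - 2·((24/5)-3)²/2)/5000 = 27/625000 m
Load 4 — point force P=3 kN at a=3/2 m (b=L-a=9/2):
  y_4 = -Pa²(L-x)²(3bL-(3b+a)(L-x))/(6L³EI)  [x>a] = -3·(3/2)²·(6-(24/5))²·(3·(9/2)·6-(3·(9/2)+(3/2))·(6-(24/5)))/(6·6³·5000) = -189/2000000 m
Superposition: y = Σ y_i = -3990141/1250000000 m ≈ -0.003192 m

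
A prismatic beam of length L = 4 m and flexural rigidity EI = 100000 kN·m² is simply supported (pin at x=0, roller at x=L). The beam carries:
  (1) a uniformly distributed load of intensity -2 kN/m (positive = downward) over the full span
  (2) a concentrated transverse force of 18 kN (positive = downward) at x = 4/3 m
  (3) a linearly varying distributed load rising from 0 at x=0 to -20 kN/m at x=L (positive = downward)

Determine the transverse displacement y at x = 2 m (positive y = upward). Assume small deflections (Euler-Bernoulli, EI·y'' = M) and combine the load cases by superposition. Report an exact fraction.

Load 1 — uniform load w=-2 kN/m over full span:
  y_1 = -wx(L³-2Lx²+x³)/(24EI) = -(-2)·2·(4³-2·4·2²+2³)/(24·100000) = 1/15000 m
Load 2 — point force P=18 kN at a=4/3 m (b=L-a=8/3):
  y_2 = -Pa(L-x)(2Lx-a²-x²)/(6LEI)  [x>a] = -18·(4/3)·(4-2)·(2·4·2-(4/3)²-2²)/(6·4·100000) = -23/112500 m
Load 3 — triangular load w₀=-20 kN/m (0→w₀ over full span):
  y_3 = -w₀x(7L⁴-10L²x²+3x⁴)/(360LEI) = -(-20)·2·(7·4⁴-10·4²·2²+3·2⁴)/(360·4·100000) = 1/3000 m
Superposition: y = Σ y_i = 11/56250 m ≈ 0.000196 m

y(2) = 11/56250 m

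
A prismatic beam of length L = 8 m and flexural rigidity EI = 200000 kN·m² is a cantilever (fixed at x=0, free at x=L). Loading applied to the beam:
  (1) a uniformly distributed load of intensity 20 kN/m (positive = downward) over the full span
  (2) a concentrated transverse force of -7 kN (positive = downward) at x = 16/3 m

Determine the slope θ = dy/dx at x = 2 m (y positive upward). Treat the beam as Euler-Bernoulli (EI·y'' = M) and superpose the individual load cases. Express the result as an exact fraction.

Load 1 — uniform load w=20 kN/m over full span:
  θ_1 = -wx(x²-3Lx+3L²)/(6EI) = -20·2·(2²-3·8·2+3·8²)/(6·200000) = -37/7500 rad
Load 2 — point force P=-7 kN at a=16/3 m (b=L-a=8/3):
  θ_2 = -Px(2a-x)/(2EI)  [x≤a] = -(-7)·2·(2·(16/3)-2)/(2·200000) = 91/300000 rad
Superposition: θ = Σ θ_i = -463/100000 rad ≈ -0.004630 rad

θ(2) = -463/100000 rad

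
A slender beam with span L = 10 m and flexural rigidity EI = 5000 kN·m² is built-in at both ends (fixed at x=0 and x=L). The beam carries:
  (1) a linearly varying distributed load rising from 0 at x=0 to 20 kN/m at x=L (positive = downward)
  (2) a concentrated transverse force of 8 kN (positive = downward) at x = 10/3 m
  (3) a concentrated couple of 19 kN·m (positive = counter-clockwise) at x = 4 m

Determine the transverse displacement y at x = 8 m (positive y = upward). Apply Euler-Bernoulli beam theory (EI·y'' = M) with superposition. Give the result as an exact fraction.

y(8) = -151927/6328125 m

Load 1 — triangular load w₀=20 kN/m (0→w₀ over full span):
  y_1 = -w₀x²(L-x)²(x+2L)/(120LEI) = -20·8²·(10-8)²·(8+2·10)/(120·10·5000) = -224/9375 m
Load 2 — point force P=8 kN at a=10/3 m (b=L-a=20/3):
  y_2 = -Pa²(L-x)²(3bL-(3b+a)(L-x))/(6L³EI)  [x>a] = -8·(10/3)²·(10-8)²·(3·(20/3)·10-(3·(20/3)+(10/3))·(10-8))/(6·10³·5000) = -92/50625 m
Load 3 — applied couple M₀=19 kN·m at a=4 m (b=L-a=6):
  y_3 = (R_Ax³/6 - M_Ax²/2 - M₀(x-a)²/2)/EI  [x>a] with R_A=342/125, M_A=57/25 = ((342/125)·8³/6 - (57/25)·8²/2 - 19·(8-4)²/2)/5000 = 133/78125 m
Superposition: y = Σ y_i = -151927/6328125 m ≈ -0.024008 m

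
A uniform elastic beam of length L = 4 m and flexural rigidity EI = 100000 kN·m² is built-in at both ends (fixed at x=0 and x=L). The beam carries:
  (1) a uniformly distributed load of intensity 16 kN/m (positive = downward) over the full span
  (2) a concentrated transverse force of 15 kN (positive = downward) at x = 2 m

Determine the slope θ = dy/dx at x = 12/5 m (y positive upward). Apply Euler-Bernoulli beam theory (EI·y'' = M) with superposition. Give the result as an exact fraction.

θ(12/5) = 203/3125000 rad

Load 1 — uniform load w=16 kN/m over full span:
  θ_1 = -wx(L-x)(L-2x)/(12EI) = -16·(12/5)·(4-(12/5))·(4-2·(12/5))/(12·100000) = 16/390625 rad
Load 2 — point force P=15 kN at a=2 m (b=L-a=2):
  θ_2 = Pa²(L-x)(2bL-(3b+a)(L-x))/(2L³EI)  [x>a] = 15·2²·(4-(12/5))·(2·2·4-(3·2+2)·(4-(12/5)))/(2·4³·100000) = 3/125000 rad
Superposition: θ = Σ θ_i = 203/3125000 rad ≈ 0.000065 rad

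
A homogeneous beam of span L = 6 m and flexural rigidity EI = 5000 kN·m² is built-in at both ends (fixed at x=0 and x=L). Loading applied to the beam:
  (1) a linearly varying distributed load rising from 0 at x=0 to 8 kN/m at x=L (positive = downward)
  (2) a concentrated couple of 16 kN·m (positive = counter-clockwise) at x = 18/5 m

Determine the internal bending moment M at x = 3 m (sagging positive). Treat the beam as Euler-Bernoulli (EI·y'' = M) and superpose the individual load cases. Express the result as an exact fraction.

Load 1 — triangular load w₀=8 kN/m (0→w₀ over full span):
  M_1 = 3w₀Lx/20 - w₀L²/30 - w₀x³/(6L) = 3·8·6·3/20 - 8·6²/30 - 8·3³/(6·6) = 6 kN·m
Load 2 — applied couple M₀=16 kN·m at a=18/5 m (b=L-a=12/5):
  M_2 = R_Ax - M_A  [x≤a] with R_A=96/25, M_A=128/25 = (96/25)·3 - (128/25) = 32/5 kN·m
Superposition: M = Σ M_i = 62/5 kN·m ≈ 12.400000 kN·m

M(3) = 62/5 kN·m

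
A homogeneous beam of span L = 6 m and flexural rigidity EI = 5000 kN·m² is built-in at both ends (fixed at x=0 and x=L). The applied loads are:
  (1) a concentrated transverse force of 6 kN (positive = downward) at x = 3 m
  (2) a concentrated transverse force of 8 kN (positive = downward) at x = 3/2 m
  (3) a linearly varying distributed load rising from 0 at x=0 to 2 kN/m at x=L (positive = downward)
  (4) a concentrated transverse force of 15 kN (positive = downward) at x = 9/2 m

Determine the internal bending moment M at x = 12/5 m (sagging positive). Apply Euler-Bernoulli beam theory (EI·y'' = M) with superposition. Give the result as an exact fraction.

M(12/5) = 30033/4000 kN·m

Load 1 — point force P=6 kN at a=3 m (b=L-a=3):
  M_1 = Pb²(3a+b)x/L³ - Pab²/L²  [x≤a] = 6·3²·(3·3+3)·(12/5)/6³ - 6·3·3²/6² = 27/10 kN·m
Load 2 — point force P=8 kN at a=3/2 m (b=L-a=9/2):
  M_2 = Pa²(a+3b)(L-x)/L³ - Pa²b/L²  [x>a] = 8·(3/2)²·((3/2)+3·(9/2))·(6-(12/5))/6³ - 8·(3/2)²·(9/2)/6² = 9/4 kN·m
Load 3 — triangular load w₀=2 kN/m (0→w₀ over full span):
  M_3 = 3w₀Lx/20 - w₀L²/30 - w₀x³/(6L) = 3·2·6·(12/5)/20 - 2·6²/30 - 2·(12/5)³/(6·6) = 144/125 kN·m
Load 4 — point force P=15 kN at a=9/2 m (b=L-a=3/2):
  M_4 = Pb²(3a+b)x/L³ - Pab²/L²  [x≤a] = 15·(3/2)²·(3·(9/2)+(3/2))·(12/5)/6³ - 15·(9/2)·(3/2)²/6² = 45/32 kN·m
Superposition: M = Σ M_i = 30033/4000 kN·m ≈ 7.508250 kN·m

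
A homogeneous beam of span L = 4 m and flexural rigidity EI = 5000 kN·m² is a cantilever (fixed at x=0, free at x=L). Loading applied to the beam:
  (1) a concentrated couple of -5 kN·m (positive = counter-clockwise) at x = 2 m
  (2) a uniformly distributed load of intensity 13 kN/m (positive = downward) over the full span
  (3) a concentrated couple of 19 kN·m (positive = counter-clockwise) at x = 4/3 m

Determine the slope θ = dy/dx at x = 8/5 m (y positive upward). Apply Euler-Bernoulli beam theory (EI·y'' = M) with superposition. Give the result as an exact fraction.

Load 1 — applied couple M₀=-5 kN·m at a=2 m (b=L-a=2):
  θ_1 = M₀x/EI  [x≤a] = (-5)·(8/5)/5000 = -1/625 rad
Load 2 — uniform load w=13 kN/m over full span:
  θ_2 = -wx(x²-3Lx+3L²)/(6EI) = -13·(8/5)·((8/5)²-3·4·(8/5)+3·4²)/(6·5000) = -5096/234375 rad
Load 3 — applied couple M₀=19 kN·m at a=4/3 m (b=L-a=8/3):
  θ_3 = M₀a/EI  [x>a] = 19·(4/3)/5000 = 19/3750 rad
Superposition: θ = Σ θ_i = -8567/468750 rad ≈ -0.018276 rad

θ(8/5) = -8567/468750 rad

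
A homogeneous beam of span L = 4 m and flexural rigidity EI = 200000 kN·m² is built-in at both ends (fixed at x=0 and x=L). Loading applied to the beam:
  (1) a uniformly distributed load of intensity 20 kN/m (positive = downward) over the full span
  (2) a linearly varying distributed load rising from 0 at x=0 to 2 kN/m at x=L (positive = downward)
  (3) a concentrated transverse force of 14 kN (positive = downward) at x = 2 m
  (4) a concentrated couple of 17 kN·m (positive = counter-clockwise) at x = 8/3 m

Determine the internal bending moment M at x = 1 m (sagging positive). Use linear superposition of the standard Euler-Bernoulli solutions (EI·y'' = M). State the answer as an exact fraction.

M(1) = 203/60 kN·m

Load 1 — uniform load w=20 kN/m over full span:
  M_1 = wLx/2 - wL²/12 - wx²/2 = 20·4·1/2 - 20·4²/12 - 20·1²/2 = 10/3 kN·m
Load 2 — triangular load w₀=2 kN/m (0→w₀ over full span):
  M_2 = 3w₀Lx/20 - w₀L²/30 - w₀x³/(6L) = 3·2·4·1/20 - 2·4²/30 - 2·1³/(6·4) = 1/20 kN·m
Load 3 — point force P=14 kN at a=2 m (b=L-a=2):
  M_3 = Pb²(3a+b)x/L³ - Pab²/L²  [x≤a] = 14·2²·(3·2+2)·1/4³ - 14·2·2²/4² = 0 kN·m
Load 4 — applied couple M₀=17 kN·m at a=8/3 m (b=L-a=4/3):
  M_4 = R_Ax - M_A  [x≤a] with R_A=17/3, M_A=17/3 = (17/3)·1 - (17/3) = 0 kN·m
Superposition: M = Σ M_i = 203/60 kN·m ≈ 3.383333 kN·m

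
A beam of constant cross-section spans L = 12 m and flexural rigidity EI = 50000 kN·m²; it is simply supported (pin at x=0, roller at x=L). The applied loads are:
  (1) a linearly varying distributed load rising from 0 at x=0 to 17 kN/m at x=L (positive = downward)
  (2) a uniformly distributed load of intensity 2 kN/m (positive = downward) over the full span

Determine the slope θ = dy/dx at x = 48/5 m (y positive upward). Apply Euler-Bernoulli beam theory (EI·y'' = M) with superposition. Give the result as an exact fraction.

Load 1 — triangular load w₀=17 kN/m (0→w₀ over full span):
  θ_1 = -w₀(7L⁴-30L²x²+15x⁴)/(360LEI) = -17·(7·12⁴-30·12²·(48/5)²+15·(48/5)⁴)/(360·12·50000) = 38607/3906250 rad
Load 2 — uniform load w=2 kN/m over full span:
  θ_2 = -w(L³-6Lx²+4x³)/(24EI) = -2·(12³-6·12·(48/5)²+4·(48/5)³)/(24·50000) = 891/390625 rad
Superposition: θ = Σ θ_i = 47517/3906250 rad ≈ 0.012164 rad

θ(48/5) = 47517/3906250 rad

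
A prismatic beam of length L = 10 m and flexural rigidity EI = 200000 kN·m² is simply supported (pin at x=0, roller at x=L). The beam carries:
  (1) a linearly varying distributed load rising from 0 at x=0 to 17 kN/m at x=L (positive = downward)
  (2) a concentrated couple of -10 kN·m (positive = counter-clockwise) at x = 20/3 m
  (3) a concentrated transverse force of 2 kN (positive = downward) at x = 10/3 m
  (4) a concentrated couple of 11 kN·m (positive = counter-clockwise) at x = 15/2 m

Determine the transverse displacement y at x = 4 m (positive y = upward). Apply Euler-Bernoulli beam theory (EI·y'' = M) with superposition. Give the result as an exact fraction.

Load 1 — triangular load w₀=17 kN/m (0→w₀ over full span):
  y_1 = -w₀x(7L⁴-10L²x²+3x⁴)/(360LEI) = -17·4·(7·10⁴-10·10²·4²+3·4⁴)/(360·10·200000) = -19397/3750000 m
Load 2 — applied couple M₀=-10 kN·m at a=20/3 m (b=L-a=10/3):
  y_2 = (M₀x³/(6L)+C₁x)/EI  [x≤a] with C₁=M₀(3b²-L²)/(6L)=100/9 = ((-10)·4³/(6·10)+(100/9)·4)/200000 = 19/112500 m
Load 3 — point force P=2 kN at a=10/3 m (b=L-a=20/3):
  y_3 = -Pa(L-x)(2Lx-a²-x²)/(6LEI)  [x>a] = -2·(10/3)·(10-4)·(2·10·4-(10/3)²-4²)/(6·10·200000) = -119/675000 m
Load 4 — applied couple M₀=11 kN·m at a=15/2 m (b=L-a=5/2):
  y_4 = (M₀x³/(6L)+C₁x)/EI  [x≤a] with C₁=M₀(3b²-L²)/(6L)=-715/48 = (11·4³/(6·10)+(-715/48)·4)/200000 = -957/4000000 m
Superposition: y = Σ y_i = -2926363/540000000 m ≈ -0.005419 m

y(4) = -2926363/540000000 m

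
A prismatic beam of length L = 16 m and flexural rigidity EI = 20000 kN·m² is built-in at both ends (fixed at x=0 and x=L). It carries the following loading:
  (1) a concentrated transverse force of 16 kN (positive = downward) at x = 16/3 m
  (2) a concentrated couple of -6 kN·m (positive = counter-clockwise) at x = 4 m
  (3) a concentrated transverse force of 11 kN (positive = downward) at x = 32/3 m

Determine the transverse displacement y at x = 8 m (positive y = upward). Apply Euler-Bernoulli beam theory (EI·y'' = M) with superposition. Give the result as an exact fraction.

y(8) = -169/7500 m

Load 1 — point force P=16 kN at a=16/3 m (b=L-a=32/3):
  y_1 = -Pa²(L-x)²(3bL-(3b+a)(L-x))/(6L³EI)  [x>a] = -16·(16/3)²·(16-8)²·(3·(32/3)·16-(3·(32/3)+(16/3))·(16-8))/(6·16³·20000) = -128/10125 m
Load 2 — applied couple M₀=-6 kN·m at a=4 m (b=L-a=12):
  y_2 = (R_Ax³/6 - M_Ax²/2 - M₀(x-a)²/2)/EI  [x>a] with R_A=-27/64, M_A=9/8 = ((-27/64)·8³/6 - (9/8)·8²/2 - (-6)·(8-4)²/2)/20000 = -3/2500 m
Load 3 — point force P=11 kN at a=32/3 m (b=L-a=16/3):
  y_3 = -Pb²x²(3aL-(3a+b)x)/(6L³EI)  [x≤a] = -11·(16/3)²·8²·(3·(32/3)·16-(3·(32/3)+(16/3))·8)/(6·16³·20000) = -88/10125 m
Superposition: y = Σ y_i = -169/7500 m ≈ -0.022533 m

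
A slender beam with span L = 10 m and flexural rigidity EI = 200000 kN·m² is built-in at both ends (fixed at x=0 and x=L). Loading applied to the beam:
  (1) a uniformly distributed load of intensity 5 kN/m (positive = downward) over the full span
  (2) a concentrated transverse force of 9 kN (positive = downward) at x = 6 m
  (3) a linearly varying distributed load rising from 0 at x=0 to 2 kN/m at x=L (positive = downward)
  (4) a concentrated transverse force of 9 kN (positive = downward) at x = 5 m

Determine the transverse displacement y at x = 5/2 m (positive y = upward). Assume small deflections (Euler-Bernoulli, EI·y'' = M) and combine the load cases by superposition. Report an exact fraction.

Load 1 — uniform load w=5 kN/m over full span:
  y_1 = -wx²(L-x)²/(24EI) = -5·(5/2)²·(10-(5/2))²/(24·200000) = -3/8192 m
Load 2 — point force P=9 kN at a=6 m (b=L-a=4):
  y_2 = -Pb²x²(3aL-(3a+b)x)/(6L³EI)  [x≤a] = -9·4²·(5/2)²·(3·6·10-(3·6+4)·(5/2))/(6·10³·200000) = -3/32000 m
Load 3 — triangular load w₀=2 kN/m (0→w₀ over full span):
  y_3 = -w₀x²(L-x)²(x+2L)/(120LEI) = -2·(5/2)²·(10-(5/2))²·((5/2)+2·10)/(120·10·200000) = -27/409600 m
Load 4 — point force P=9 kN at a=5 m (b=L-a=5):
  y_4 = -Pb²x²(3aL-(3a+b)x)/(6L³EI)  [x≤a] = -9·5²·(5/2)²·(3·5·10-(3·5+5)·(5/2))/(6·10³·200000) = -3/25600 m
Superposition: y = Σ y_i = -1317/2048000 m ≈ -0.000643 m

y(5/2) = -1317/2048000 m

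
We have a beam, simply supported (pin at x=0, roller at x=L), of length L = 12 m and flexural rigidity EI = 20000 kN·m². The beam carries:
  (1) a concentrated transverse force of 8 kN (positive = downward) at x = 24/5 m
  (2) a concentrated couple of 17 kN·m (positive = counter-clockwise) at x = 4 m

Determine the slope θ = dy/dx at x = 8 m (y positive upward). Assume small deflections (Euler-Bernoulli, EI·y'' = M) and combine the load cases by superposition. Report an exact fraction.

θ(8) = 5171/3750000 rad

Load 1 — point force P=8 kN at a=24/5 m (b=L-a=36/5):
  θ_1 = -Pa(2L²-6Lx+3x²+a²)/(6LEI)  [x>a] = -8·(24/5)·(2·12²-6·12·8+3·8²+(24/5)²)/(6·12·20000) = 152/78125 rad
Load 2 — applied couple M₀=17 kN·m at a=4 m (b=L-a=8):
  θ_2 = (M₀x²/(2L)-M₀(x-a)+C₁)/EI  [x>a] with C₁=M₀(3b²-L²)/(6L)=34/3 = (17·8²/(2·12)-17·(8-4)+(34/3))/20000 = -17/30000 rad
Superposition: θ = Σ θ_i = 5171/3750000 rad ≈ 0.001379 rad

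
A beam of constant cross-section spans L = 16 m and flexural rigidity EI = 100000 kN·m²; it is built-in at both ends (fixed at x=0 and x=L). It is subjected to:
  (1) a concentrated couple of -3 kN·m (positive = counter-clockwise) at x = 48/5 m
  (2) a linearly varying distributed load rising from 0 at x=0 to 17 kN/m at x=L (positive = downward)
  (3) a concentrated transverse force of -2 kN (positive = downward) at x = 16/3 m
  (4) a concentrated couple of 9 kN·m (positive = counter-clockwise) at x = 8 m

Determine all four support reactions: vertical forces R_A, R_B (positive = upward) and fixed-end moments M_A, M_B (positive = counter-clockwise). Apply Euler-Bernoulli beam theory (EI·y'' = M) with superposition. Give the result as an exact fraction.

Load 1 — applied couple M₀=-3 kN·m at a=48/5 m (b=L-a=32/5):
  R_A = 6M₀ab/L³ = 6·(-3)·(48/5)·(32/5)/16³ = -27/100 kN
  M_A = M₀b(2a-b)/L² = (-3)·(32/5)·(2·(48/5)-(32/5))/16² = -24/25 kN·m
  R_B = -6M₀ab/L³ = -6·(-3)·(48/5)·(32/5)/16³ = 27/100 kN
  M_B = M₀a(2b-a)/L² = (-3)·(48/5)·(2·(32/5)-(48/5))/16² = -9/25 kN·m
Load 2 — triangular load w₀=17 kN/m (0→w₀ over full span):
  R_A = 3w₀L/20 = 3·17·16/20 = 204/5 kN
  M_A = w₀L²/30 = 17·16²/30 = 2176/15 kN·m
  R_B = 7w₀L/20 = 7·17·16/20 = 476/5 kN
  M_B = -w₀L²/20 = -17·16²/20 = -1088/5 kN·m
Load 3 — point force P=-2 kN at a=16/3 m (b=L-a=32/3):
  R_A = Pb²(3a+b)/L³ = (-2)·(32/3)²·(3·(16/3)+(32/3))/16³ = -40/27 kN
  M_A = Pab²/L² = (-2)·(16/3)·(32/3)²/16² = -128/27 kN·m
  R_B = Pa²(a+3b)/L³ = (-2)·(16/3)²·((16/3)+3·(32/3))/16³ = -14/27 kN
  M_B = -Pa²b/L² = -(-2)·(16/3)²·(32/3)/16² = 64/27 kN·m
Load 4 — applied couple M₀=9 kN·m at a=8 m (b=L-a=8):
  R_A = 6M₀ab/L³ = 6·9·8·8/16³ = 27/32 kN
  M_A = M₀b(2a-b)/L² = 9·8·(2·8-8)/16² = 9/4 kN·m
  R_B = -6M₀ab/L³ = -6·9·8·8/16³ = -27/32 kN
  M_B = M₀a(2b-a)/L² = 9·8·(2·8-8)/16² = 9/4 kN·m
Superposition: R_A = 861673/21600 kN, M_A = 382363/2700 kN·m, R_B = 2032727/21600 kN, M_B = -576017/2700 kN·m

R_A = 861673/21600 kN, M_A = 382363/2700 kN·m, R_B = 2032727/21600 kN, M_B = -576017/2700 kN·m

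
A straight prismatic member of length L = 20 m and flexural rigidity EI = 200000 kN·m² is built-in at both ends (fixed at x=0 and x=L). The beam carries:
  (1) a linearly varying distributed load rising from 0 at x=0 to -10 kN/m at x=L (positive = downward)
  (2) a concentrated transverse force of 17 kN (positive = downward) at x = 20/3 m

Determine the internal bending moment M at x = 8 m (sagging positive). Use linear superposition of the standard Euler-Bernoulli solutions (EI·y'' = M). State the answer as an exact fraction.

M(8) = -980/27 kN·m

Load 1 — triangular load w₀=-10 kN/m (0→w₀ over full span):
  M_1 = 3w₀Lx/20 - w₀L²/30 - w₀x³/(6L) = 3·(-10)·20·8/20 - (-10)·20²/30 - (-10)·8³/(6·20) = -64 kN·m
Load 2 — point force P=17 kN at a=20/3 m (b=L-a=40/3):
  M_2 = Pa²(a+3b)(L-x)/L³ - Pa²b/L²  [x>a] = 17·(20/3)²·((20/3)+3·(40/3))·(20-8)/20³ - 17·(20/3)²·(40/3)/20² = 748/27 kN·m
Superposition: M = Σ M_i = -980/27 kN·m ≈ -36.296296 kN·m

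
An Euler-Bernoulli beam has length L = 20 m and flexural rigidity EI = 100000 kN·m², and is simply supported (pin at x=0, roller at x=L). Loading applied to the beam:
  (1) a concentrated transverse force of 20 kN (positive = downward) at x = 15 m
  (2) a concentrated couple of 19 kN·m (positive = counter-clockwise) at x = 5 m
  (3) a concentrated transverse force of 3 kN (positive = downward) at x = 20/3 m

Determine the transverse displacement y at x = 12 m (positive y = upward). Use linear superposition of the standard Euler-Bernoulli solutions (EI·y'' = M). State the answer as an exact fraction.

Load 1 — point force P=20 kN at a=15 m (b=L-a=5):
  y_1 = -Pbx(L²-b²-x²)/(6LEI)  [x≤a] = -20·5·12·(20²-5²-12²)/(6·20·100000) = -231/10000 m
Load 2 — applied couple M₀=19 kN·m at a=5 m (b=L-a=15):
  y_2 = (M₀x³/(6L)-M₀(x-a)²/2+C₁x)/EI  [x>a] with C₁=M₀(3b²-L²)/(6L)=1045/24 = (19·12³/(6·20)-19·(12-5)²/2+(1045/24)·12)/100000 = 1653/500000 m
Load 3 — point force P=3 kN at a=20/3 m (b=L-a=40/3):
  y_3 = -Pa(L-x)(2Lx-a²-x²)/(6LEI)  [x>a] = -3·(20/3)·(20-12)·(2·20·12-(20/3)²-12²)/(6·20·100000) = -328/84375 m
Superposition: y = Σ y_i = -319699/13500000 m ≈ -0.023681 m

y(12) = -319699/13500000 m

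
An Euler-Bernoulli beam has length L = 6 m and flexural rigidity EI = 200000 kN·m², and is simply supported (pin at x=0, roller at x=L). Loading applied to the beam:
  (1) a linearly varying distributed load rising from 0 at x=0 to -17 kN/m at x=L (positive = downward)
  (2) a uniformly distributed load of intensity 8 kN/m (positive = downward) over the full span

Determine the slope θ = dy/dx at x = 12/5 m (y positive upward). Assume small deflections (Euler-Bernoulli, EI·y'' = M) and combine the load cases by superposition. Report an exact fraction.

Load 1 — triangular load w₀=-17 kN/m (0→w₀ over full span):
  θ_1 = -w₀(7L⁴-30L²x²+15x⁴)/(360LEI) = -(-17)·(7·6⁴-30·6²·(12/5)²+15·(12/5)⁴)/(360·6·200000) = 16473/125000000 rad
Load 2 — uniform load w=8 kN/m over full span:
  θ_2 = -w(L³-6Lx²+4x³)/(24EI) = -8·(6³-6·6·(12/5)²+4·(12/5)³)/(24·200000) = -333/3125000 rad
Superposition: θ = Σ θ_i = 3153/125000000 rad ≈ 0.000025 rad

θ(12/5) = 3153/125000000 rad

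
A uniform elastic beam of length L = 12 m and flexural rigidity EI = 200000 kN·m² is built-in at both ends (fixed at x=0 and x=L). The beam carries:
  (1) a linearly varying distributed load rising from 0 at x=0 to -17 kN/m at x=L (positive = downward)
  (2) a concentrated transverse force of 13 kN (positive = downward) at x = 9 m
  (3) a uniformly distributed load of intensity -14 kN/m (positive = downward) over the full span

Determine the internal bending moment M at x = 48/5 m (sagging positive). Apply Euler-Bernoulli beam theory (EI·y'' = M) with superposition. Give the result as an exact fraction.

M(48/5) = 15687/2000 kN·m

Load 1 — triangular load w₀=-17 kN/m (0→w₀ over full span):
  M_1 = 3w₀Lx/20 - w₀L²/30 - w₀x³/(6L) = 3·(-17)·12·(48/5)/20 - (-17)·12²/30 - (-17)·(48/5)³/(6·12) = -408/125 kN·m
Load 2 — point force P=13 kN at a=9 m (b=L-a=3):
  M_2 = Pa²(a+3b)(L-x)/L³ - Pa²b/L²  [x>a] = 13·9²·(9+3·3)·(12-(48/5))/12³ - 13·9²·3/12² = 351/80 kN·m
Load 3 — uniform load w=-14 kN/m over full span:
  M_3 = wLx/2 - wL²/12 - wx²/2 = (-14)·12·(48/5)/2 - (-14)·12²/12 - (-14)·(48/5)²/2 = 168/25 kN·m
Superposition: M = Σ M_i = 15687/2000 kN·m ≈ 7.843500 kN·m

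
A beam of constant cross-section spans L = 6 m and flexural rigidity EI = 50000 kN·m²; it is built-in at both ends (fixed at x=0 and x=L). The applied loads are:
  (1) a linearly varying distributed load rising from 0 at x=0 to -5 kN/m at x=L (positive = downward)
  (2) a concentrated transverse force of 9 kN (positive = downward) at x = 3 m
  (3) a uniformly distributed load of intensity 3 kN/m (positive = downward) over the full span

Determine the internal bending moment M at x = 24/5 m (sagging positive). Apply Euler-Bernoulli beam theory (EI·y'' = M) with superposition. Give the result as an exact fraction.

Load 1 — triangular load w₀=-5 kN/m (0→w₀ over full span):
  M_1 = 3w₀Lx/20 - w₀L²/30 - w₀x³/(6L) = 3·(-5)·6·(24/5)/20 - (-5)·6²/30 - (-5)·(24/5)³/(6·6) = -6/25 kN·m
Load 2 — point force P=9 kN at a=3 m (b=L-a=3):
  M_2 = Pa²(a+3b)(L-x)/L³ - Pa²b/L²  [x>a] = 9·3²·(3+3·3)·(6-(24/5))/6³ - 9·3²·3/6² = -27/20 kN·m
Load 3 — uniform load w=3 kN/m over full span:
  M_3 = wLx/2 - wL²/12 - wx²/2 = 3·6·(24/5)/2 - 3·6²/12 - 3·(24/5)²/2 = -9/25 kN·m
Superposition: M = Σ M_i = -39/20 kN·m ≈ -1.950000 kN·m

M(24/5) = -39/20 kN·m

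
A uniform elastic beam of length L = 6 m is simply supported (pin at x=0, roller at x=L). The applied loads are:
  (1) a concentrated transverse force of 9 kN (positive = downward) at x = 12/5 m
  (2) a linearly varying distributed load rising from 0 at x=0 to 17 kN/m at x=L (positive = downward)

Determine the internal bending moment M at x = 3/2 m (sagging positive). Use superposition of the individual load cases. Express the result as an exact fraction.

Load 1 — point force P=9 kN at a=12/5 m (b=L-a=18/5):
  M_1 = Pbx/L  [x≤a] = 9·(18/5)·(3/2)/6 = 81/10 kN·m
Load 2 — triangular load w₀=17 kN/m (0→w₀ over full span):
  M_2 = w₀Lx/6 - w₀x³/(6L) = 17·6·(3/2)/6 - 17·(3/2)³/(6·6) = 765/32 kN·m
Superposition: M = Σ M_i = 5121/160 kN·m ≈ 32.006250 kN·m

M(3/2) = 5121/160 kN·m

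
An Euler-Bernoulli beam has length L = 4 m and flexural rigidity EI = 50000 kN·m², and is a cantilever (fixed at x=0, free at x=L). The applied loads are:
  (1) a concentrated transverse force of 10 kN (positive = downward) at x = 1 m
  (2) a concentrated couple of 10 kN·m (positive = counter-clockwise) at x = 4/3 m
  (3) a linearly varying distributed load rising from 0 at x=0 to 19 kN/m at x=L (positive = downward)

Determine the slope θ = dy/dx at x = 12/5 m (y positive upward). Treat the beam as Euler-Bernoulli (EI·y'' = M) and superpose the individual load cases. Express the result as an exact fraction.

Load 1 — point force P=10 kN at a=1 m (b=L-a=3):
  θ_1 = -Pa²/(2EI)  [x>a] = -10·1²/(2·50000) = -1/10000 rad
Load 2 — applied couple M₀=10 kN·m at a=4/3 m (b=L-a=8/3):
  θ_2 = M₀a/EI  [x>a] = 10·(4/3)/50000 = 1/3750 rad
Load 3 — triangular load w₀=19 kN/m (0→w₀ over full span):
  θ_3 = (w₀Lx²/4-w₀L²x/3-w₀x⁴/(24L))/EI = (19·4·(12/5)²/4-19·4²·(12/5)/3-19·(12/5)⁴/(24·4))/50000 = -10963/3906250 rad
Superposition: θ = Σ θ_i = -247487/93750000 rad ≈ -0.002640 rad

θ(12/5) = -247487/93750000 rad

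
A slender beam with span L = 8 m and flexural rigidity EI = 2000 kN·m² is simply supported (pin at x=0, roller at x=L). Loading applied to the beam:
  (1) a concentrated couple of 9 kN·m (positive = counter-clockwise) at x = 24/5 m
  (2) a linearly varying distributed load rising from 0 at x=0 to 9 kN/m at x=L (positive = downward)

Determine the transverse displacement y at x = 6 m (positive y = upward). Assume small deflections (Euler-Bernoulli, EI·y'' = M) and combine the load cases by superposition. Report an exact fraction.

y(6) = -1137/12500 m

Load 1 — applied couple M₀=9 kN·m at a=24/5 m (b=L-a=16/5):
  y_1 = (M₀x³/(6L)-M₀(x-a)²/2+C₁x)/EI  [x>a] with C₁=M₀(3b²-L²)/(6L)=-156/25 = (9·6³/(6·8)-9·(6-(24/5))²/2+(-156/25)·6)/2000 = -171/100000 m
Load 2 — triangular load w₀=9 kN/m (0→w₀ over full span):
  y_2 = -w₀x(7L⁴-10L²x²+3x⁴)/(360LEI) = -9·6·(7·8⁴-10·8²·6²+3·6⁴)/(360·8·2000) = -357/4000 m
Superposition: y = Σ y_i = -1137/12500 m ≈ -0.090960 m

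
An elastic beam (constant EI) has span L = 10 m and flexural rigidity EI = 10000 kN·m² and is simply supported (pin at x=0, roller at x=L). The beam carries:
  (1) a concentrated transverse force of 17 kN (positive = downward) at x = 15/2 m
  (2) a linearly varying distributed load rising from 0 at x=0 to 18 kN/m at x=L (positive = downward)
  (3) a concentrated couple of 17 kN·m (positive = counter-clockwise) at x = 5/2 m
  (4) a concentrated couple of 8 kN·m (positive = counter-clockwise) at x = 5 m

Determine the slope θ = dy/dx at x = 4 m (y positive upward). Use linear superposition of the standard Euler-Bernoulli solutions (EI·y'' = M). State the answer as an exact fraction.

Load 1 — point force P=17 kN at a=15/2 m (b=L-a=5/2):
  θ_1 = -Pb(L²-b²-3x²)/(6LEI)  [x≤a] = -17·(5/2)·(10²-(5/2)²-3·4²)/(6·10·10000) = -1037/320000 rad
Load 2 — triangular load w₀=18 kN/m (0→w₀ over full span):
  θ_2 = -w₀(7L⁴-30L²x²+15x⁴)/(360LEI) = -18·(7·10⁴-30·10²·4²+15·4⁴)/(360·10·10000) = -323/25000 rad
Load 3 — applied couple M₀=17 kN·m at a=5/2 m (b=L-a=15/2):
  θ_3 = (M₀x²/(2L)-M₀(x-a)+C₁)/EI  [x>a] with C₁=M₀(3b²-L²)/(6L)=935/48 = (17·4²/(2·10)-17·(4-(5/2))+(935/48))/10000 = 1819/2400000 rad
Load 4 — applied couple M₀=8 kN·m at a=5 m (b=L-a=5):
  θ_4 = (M₀x²/(2L)+C₁)/EI  [x≤a] with C₁=M₀(3b²-L²)/(6L)=-10/3 = (8·4²/(2·10)+(-10/3))/10000 = 23/75000 rad
Superposition: θ = Σ θ_i = -72461/4800000 rad ≈ -0.015096 rad

θ(4) = -72461/4800000 rad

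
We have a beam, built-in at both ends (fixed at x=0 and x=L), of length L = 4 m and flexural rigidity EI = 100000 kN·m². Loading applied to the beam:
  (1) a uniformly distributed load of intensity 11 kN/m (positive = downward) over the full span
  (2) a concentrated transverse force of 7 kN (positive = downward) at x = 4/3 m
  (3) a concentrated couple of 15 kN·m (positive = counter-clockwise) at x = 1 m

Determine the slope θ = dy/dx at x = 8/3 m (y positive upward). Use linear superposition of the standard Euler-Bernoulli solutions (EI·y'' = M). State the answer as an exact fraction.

Load 1 — uniform load w=11 kN/m over full span:
  θ_1 = -wx(L-x)(L-2x)/(12EI) = -11·(8/3)·(4-(8/3))·(4-2·(8/3))/(12·100000) = 11/253125 rad
Load 2 — point force P=7 kN at a=4/3 m (b=L-a=8/3):
  θ_2 = Pa²(L-x)(2bL-(3b+a)(L-x))/(2L³EI)  [x>a] = 7·(4/3)²·(4-(8/3))·(2·(8/3)·4-(3·(8/3)+(4/3))·(4-(8/3)))/(2·4³·100000) = 7/607500 rad
Load 3 — applied couple M₀=15 kN·m at a=1 m (b=L-a=3):
  θ_3 = (R_Ax²/2 - M_Ax - M₀(x-a))/EI  [x>a] with R_A=135/32, M_A=-45/16 = ((135/32)·(8/3)²/2 - (-45/16)·(8/3) - 15·((8/3)-1))/100000 = -1/40000 rad
Superposition: θ = Σ θ_i = 1457/48600000 rad ≈ 0.000030 rad

θ(8/3) = 1457/48600000 rad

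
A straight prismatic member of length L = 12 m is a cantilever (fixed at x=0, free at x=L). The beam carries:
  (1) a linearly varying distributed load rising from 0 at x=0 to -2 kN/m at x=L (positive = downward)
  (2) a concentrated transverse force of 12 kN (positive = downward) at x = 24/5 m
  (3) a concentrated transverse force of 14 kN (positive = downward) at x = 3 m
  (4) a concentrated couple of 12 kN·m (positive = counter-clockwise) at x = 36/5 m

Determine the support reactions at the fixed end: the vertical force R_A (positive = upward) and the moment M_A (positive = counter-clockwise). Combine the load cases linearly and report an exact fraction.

R_A = 14 kN, M_A = -42/5 kN·m

Load 1 — triangular load w₀=-2 kN/m (0→w₀ over full span):
  R_A = w₀L/2 = (-2)·12/2 = -12 kN
  M_A = w₀L²/3 = (-2)·12²/3 = -96 kN·m
Load 2 — point force P=12 kN at a=24/5 m (b=L-a=36/5):
  R_A = P = 12 kN
  M_A = Pa = 12·(24/5) = 288/5 kN·m
Load 3 — point force P=14 kN at a=3 m (b=L-a=9):
  R_A = P = 14 kN
  M_A = Pa = 14·3 = 42 kN·m
Load 4 — applied couple M₀=12 kN·m at a=36/5 m (b=L-a=24/5):
  R_A = 0 kN
  M_A = -M₀ = -12 kN·m
Superposition: R_A = 14 kN, M_A = -42/5 kN·m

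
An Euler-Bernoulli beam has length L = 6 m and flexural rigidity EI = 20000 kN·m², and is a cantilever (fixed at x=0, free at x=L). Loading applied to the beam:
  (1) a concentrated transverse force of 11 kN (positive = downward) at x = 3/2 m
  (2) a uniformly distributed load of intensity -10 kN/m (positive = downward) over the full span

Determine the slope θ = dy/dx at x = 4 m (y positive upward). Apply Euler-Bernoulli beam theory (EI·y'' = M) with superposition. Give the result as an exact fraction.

θ(4) = 8023/480000 rad

Load 1 — point force P=11 kN at a=3/2 m (b=L-a=9/2):
  θ_1 = -Pa²/(2EI)  [x>a] = -11·(3/2)²/(2·20000) = -99/160000 rad
Load 2 — uniform load w=-10 kN/m over full span:
  θ_2 = -wx(x²-3Lx+3L²)/(6EI) = -(-10)·4·(4²-3·6·4+3·6²)/(6·20000) = 13/750 rad
Superposition: θ = Σ θ_i = 8023/480000 rad ≈ 0.016715 rad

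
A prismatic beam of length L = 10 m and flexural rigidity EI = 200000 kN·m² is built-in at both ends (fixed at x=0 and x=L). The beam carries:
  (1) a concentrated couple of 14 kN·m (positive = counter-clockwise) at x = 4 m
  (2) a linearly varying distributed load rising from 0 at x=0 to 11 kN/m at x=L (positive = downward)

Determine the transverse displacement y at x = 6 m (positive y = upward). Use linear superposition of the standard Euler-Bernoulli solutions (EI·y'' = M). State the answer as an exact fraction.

Load 1 — applied couple M₀=14 kN·m at a=4 m (b=L-a=6):
  y_1 = (R_Ax³/6 - M_Ax²/2 - M₀(x-a)²/2)/EI  [x>a] with R_A=252/125, M_A=42/25 = ((252/125)·6³/6 - (42/25)·6²/2 - 14·(6-4)²/2)/200000 = 28/390625 m
Load 2 — triangular load w₀=11 kN/m (0→w₀ over full span):
  y_2 = -w₀x²(L-x)²(x+2L)/(120LEI) = -11·6²·(10-6)²·(6+2·10)/(120·10·200000) = -429/625000 m
Superposition: y = Σ y_i = -1921/3125000 m ≈ -0.000615 m

y(6) = -1921/3125000 m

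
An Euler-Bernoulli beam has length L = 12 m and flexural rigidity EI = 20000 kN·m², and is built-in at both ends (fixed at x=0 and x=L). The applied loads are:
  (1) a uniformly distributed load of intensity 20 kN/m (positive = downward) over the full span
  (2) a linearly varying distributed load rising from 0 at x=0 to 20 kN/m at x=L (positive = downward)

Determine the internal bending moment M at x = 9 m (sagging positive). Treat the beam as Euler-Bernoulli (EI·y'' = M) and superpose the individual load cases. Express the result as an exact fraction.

M(9) = 111/2 kN·m

Load 1 — uniform load w=20 kN/m over full span:
  M_1 = wLx/2 - wL²/12 - wx²/2 = 20·12·9/2 - 20·12²/12 - 20·9²/2 = 30 kN·m
Load 2 — triangular load w₀=20 kN/m (0→w₀ over full span):
  M_2 = 3w₀Lx/20 - w₀L²/30 - w₀x³/(6L) = 3·20·12·9/20 - 20·12²/30 - 20·9³/(6·12) = 51/2 kN·m
Superposition: M = Σ M_i = 111/2 kN·m ≈ 55.500000 kN·m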